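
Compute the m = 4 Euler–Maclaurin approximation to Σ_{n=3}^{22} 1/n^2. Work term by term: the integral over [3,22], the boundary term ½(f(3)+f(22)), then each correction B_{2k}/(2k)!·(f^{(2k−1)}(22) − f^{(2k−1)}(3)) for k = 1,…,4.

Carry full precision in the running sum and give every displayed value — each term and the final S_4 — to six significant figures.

S_4 ≈ 0.350497

The integral term ∫_3^22 1/x^2 dx = 0.287879.
Boundary: ½(f(3) + f(22)) = ½(0.111111 + 0.00206612) = 0.0565886.
So far: 0.344467.
k=1: B_{2}/(2)! × [f^{(1)}(22) − f^{(1)}(3)] = 1/12 × (-0.000187829 − (-0.0740741)) = 0.00615719.
After k=1: 0.350625.
k=2: B_{4}/(4)! × [f^{(3)}(22) − f^{(3)}(3)] = −1/720 × (-4.65691e-06 − (-0.0987654)) = -0.000137168.
After k=2: 0.350487.
k=3: B_{6}/(6)! × [f^{(5)}(22) − f^{(5)}(3)] = 1/30240 × (-2.88651e-07 − (-0.329218)) = 1.08868e-05.
After k=3: 0.350498.
k=4: B_{8}/(8)! × [f^{(7)}(22) − f^{(7)}(3)] = −1/1209600 × (-3.33977e-08 − (-2.04847)) = -1.69351e-06.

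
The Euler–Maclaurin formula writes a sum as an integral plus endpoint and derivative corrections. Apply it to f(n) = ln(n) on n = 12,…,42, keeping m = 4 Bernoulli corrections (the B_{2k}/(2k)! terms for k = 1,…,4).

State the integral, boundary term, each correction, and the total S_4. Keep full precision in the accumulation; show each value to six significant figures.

The integral term ∫_12^42 ln(x) dx = 97.1632.
Boundary: ½(f(12) + f(42)) = ½(2.48491 + 3.73767) = 3.11129.
Integral + boundary = 100.275.
Order-1 term: 1/12 · (0.0238095 − 0.0833333) = -0.00496032.
Partial sum through k=1: 100.270.
Order-2 term: −1/720 · (2.69949e-05 − 0.00115741) = 1.57002e-06.
Partial sum through k=2: 100.270.
Order-3 term: 1/30240 · (1.83639e-07 − 9.64506e-05) = -3.18343e-09.
Partial sum through k=3: 100.270.
Order-4 term: −1/1209600 · (3.12311e-09 − 2.00939e-05) = 1.66094e-11.

S_4 ≈ 100.270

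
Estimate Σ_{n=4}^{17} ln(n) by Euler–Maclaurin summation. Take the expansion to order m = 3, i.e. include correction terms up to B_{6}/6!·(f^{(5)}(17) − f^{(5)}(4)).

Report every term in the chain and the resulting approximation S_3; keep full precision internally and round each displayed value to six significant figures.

Integral: ∫_4^17 ln(x) dx = 29.6194.
½[f(4) + f(17)] = ½[1.38629 + 2.83321] = 2.10975.
Running total after boundary: 31.7292.
Correction k=1: B_{2}/2! · (f^{(1)}(17) − f^{(1)}(4)) = 1/12 · (0.0588235 − 0.250000) = -0.0159314.
Running total after k=1: 31.7133.
Correction k=2: B_{4}/4! · (f^{(3)}(17) − f^{(3)}(4)) = −1/720 · (0.000407083 − 0.0312500) = 4.28374e-05.
Running total after k=2: 31.7133.
Correction k=3: B_{6}/6! · (f^{(5)}(17) − f^{(5)}(4)) = 1/30240 · (1.69031e-05 − 0.0234375) = -7.74491e-07.

S_3 ≈ 31.7133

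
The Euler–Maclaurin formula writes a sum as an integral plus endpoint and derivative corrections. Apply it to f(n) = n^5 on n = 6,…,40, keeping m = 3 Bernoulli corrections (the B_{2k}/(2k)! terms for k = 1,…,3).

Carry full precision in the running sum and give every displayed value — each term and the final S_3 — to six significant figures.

∫_6^40 x^5 dx evaluates to 6.82659e+08.
Boundary: ½(f(6) + f(40)) = ½(7776.00 + 1.02400e+08) = 5.12039e+07.
So far: 7.33863e+08.
Order-1 term: 1/12 · (1.28000e+07 − 6480.00) = 1.06613e+06.
Partial sum through k=1: 7.34929e+08.
Order-2 term: −1/720 · (96000.0 − 2160.00) = -130.333.
Partial sum through k=2: 7.34929e+08.
Order-3 term: 1/30240 · (120.000 − 120.000) = 0.00000.

S_3 ≈ 7.34929e+08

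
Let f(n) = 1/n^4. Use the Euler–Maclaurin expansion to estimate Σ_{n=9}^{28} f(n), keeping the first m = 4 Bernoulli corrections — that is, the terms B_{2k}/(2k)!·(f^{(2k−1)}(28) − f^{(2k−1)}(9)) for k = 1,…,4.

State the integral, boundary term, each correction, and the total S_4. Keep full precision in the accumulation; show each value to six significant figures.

S_4 ≈ 0.000524675

∫_9^28 1/x^4 dx evaluates to 0.000442063.
½[f(9) + f(28)] = ½[0.000152416 + 1.62693e-06] = 7.70214e-05.
Running total after boundary: 0.000519084.
k=1: B_{2}/(2)! × [f^{(1)}(28) − f^{(1)}(9)] = 1/12 × (-2.32418e-07 − (-6.77404e-05)) = 5.62566e-06.
After k=1: 0.000524710.
k=2: B_{4}/(4)! × [f^{(3)}(28) − f^{(3)}(9)] = −1/720 × (-8.89355e-09 − (-2.50890e-05)) = -3.48335e-08.
After k=2: 0.000524675.
k=3: B_{6}/(6)! × [f^{(5)}(28) − f^{(5)}(9)] = 1/30240 × (-6.35253e-10 − (-1.73455e-05)) = 5.73573e-10.
After k=3: 0.000524675.
k=4: B_{8}/(8)! × [f^{(7)}(28) − f^{(7)}(9)] = −1/1209600 × (-7.29245e-11 − (-1.92728e-05)) = -1.59331e-11.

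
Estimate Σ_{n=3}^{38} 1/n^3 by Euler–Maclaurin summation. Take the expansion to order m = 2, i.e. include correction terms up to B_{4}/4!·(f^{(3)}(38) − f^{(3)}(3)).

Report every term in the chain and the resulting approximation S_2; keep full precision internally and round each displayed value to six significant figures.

The integral term ∫_3^38 1/x^3 dx = 0.0552093.
½[f(3) + f(38)] = ½[0.0370370 + 1.82242e-05] = 0.0185276.
Integral + boundary = 0.0737369.
Correction k=1: B_{2}/2! · (f^{(1)}(38) − f^{(1)}(3)) = 1/12 · (-1.43876e-06 − (-0.0370370)) = 0.00308630.
After k=1: 0.0768232.
Correction k=2: B_{4}/4! · (f^{(3)}(38) − f^{(3)}(3)) = −1/720 · (-1.99274e-08 − (-0.0823045)) = -0.000114312.

S_2 ≈ 0.0767089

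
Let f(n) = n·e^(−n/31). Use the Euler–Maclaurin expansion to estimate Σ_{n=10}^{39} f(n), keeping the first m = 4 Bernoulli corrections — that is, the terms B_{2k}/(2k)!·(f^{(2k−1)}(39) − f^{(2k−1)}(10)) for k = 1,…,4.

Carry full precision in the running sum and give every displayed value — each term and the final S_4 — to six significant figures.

∫_10^39 x·e^(−x/31) dx evaluates to 303.835.
Boundary: ½(f(10) + f(39)) = ½(7.24278 + 11.0839) = 9.16336.
So far: 312.998.
Correction k=1: B_{2}/2! · (f^{(1)}(39) − f^{(1)}(10)) = 1/12 · (-0.0733429 − 0.490640) = -0.0469985.
After k=1: 312.951.
Correction k=2: B_{4}/4! · (f^{(3)}(39) − f^{(3)}(10)) = −1/720 · (0.000515155 − 0.00201789) = 2.08713e-06.
After k=2: 312.951.
Correction k=3: B_{6}/6! · (f^{(5)}(39) − f^{(5)}(10)) = 1/30240 · (1.15154e-06 − 3.66830e-06) = -8.32261e-11.
After k=3: 312.951.
Correction k=4: B_{8}/8! · (f^{(7)}(39) − f^{(7)}(10)) = −1/1209600 · (1.83873e-09 − 5.44933e-09) = 2.98496e-15.

S_4 ≈ 312.951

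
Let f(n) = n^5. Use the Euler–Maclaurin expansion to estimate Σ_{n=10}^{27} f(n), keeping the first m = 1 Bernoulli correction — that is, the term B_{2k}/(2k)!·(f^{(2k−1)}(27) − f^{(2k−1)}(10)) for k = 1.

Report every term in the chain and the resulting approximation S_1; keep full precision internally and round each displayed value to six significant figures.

∫_10^27 x^5 dx evaluates to 6.44034e+07.
Boundary: ½(f(10) + f(27)) = ½(100000 + 1.43489e+07) = 7.22445e+06.
Integral + boundary = 7.16279e+07.
k=1: B_{2}/(2)! × [f^{(1)}(27) − f^{(1)}(10)] = 1/12 × (2.65720e+06 − 50000.0) = 217267.

S_1 ≈ 7.18451e+07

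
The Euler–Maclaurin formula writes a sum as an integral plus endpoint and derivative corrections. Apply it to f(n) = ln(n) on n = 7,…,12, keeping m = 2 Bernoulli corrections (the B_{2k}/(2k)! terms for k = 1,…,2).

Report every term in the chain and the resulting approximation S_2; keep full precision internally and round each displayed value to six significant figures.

∫_7^12 ln(x) dx evaluates to 11.1975.
½[f(7) + f(12)] = ½[1.94591 + 2.48491] = 2.21541.
So far: 13.4129.
Correction k=1: B_{2}/2! · (f^{(1)}(12) − f^{(1)}(7)) = 1/12 · (0.0833333 − 0.142857) = -0.00496032.
Running total after k=1: 13.4080.
Correction k=2: B_{4}/4! · (f^{(3)}(12) − f^{(3)}(7)) = −1/720 · (0.00115741 − 0.00583090) = 6.49097e-06.

S_2 ≈ 13.4080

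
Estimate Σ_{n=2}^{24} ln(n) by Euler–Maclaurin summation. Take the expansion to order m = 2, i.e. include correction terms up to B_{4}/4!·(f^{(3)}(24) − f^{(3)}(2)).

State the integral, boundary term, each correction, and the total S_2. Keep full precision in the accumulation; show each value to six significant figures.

Integral: ∫_2^24 ln(x) dx = 52.8870.
½[f(2) + f(24)] = ½[0.693147 + 3.17805] = 1.93560.
So far: 54.8226.
Correction k=1: B_{2}/2! · (f^{(1)}(24) − f^{(1)}(2)) = 1/12 · (0.0416667 − 0.500000) = -0.0381944.
Running total after k=1: 54.7844.
Correction k=2: B_{4}/4! · (f^{(3)}(24) − f^{(3)}(2)) = −1/720 · (0.000144676 − 0.250000) = 0.000347021.

S_2 ≈ 54.7848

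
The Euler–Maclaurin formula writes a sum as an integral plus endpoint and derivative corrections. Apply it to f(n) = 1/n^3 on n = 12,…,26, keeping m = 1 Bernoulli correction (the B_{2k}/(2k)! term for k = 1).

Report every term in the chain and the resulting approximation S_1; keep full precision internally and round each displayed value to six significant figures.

Integral: ∫_12^26 1/x^3 dx = 0.00273258.
Boundary: ½(f(12) + f(26)) = ½(0.000578704 + 5.68958e-05) = 0.000317800.
Running total after boundary: 0.00305038.
Correction k=1: B_{2}/2! · (f^{(1)}(26) − f^{(1)}(12)) = 1/12 · (-6.56490e-06 − (-0.000144676)) = 1.15093e-05.

S_1 ≈ 0.00306189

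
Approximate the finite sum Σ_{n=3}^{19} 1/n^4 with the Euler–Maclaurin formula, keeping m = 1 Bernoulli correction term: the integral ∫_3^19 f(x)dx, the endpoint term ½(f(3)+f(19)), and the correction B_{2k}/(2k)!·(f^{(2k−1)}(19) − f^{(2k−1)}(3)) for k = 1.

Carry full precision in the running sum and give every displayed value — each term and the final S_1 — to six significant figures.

∫_3^19 1/x^4 dx evaluates to 0.0122971.
½[f(3) + f(19)] = ½[0.0123457 + 7.67336e-06] = 0.00617668.
Integral + boundary = 0.0184738.
Correction k=1: B_{2}/2! · (f^{(1)}(19) − f^{(1)}(3)) = 1/12 · (-1.61544e-06 − (-0.0164609)) = 0.00137161.

S_1 ≈ 0.0198454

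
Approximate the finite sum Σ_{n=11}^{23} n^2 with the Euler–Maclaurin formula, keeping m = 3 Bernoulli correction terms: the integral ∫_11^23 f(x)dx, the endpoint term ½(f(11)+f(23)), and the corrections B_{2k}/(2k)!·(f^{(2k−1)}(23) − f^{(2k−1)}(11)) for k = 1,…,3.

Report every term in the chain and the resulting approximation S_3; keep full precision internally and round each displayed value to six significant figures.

The integral term ∫_11^23 x^2 dx = 3612.00.
Boundary: ½(f(11) + f(23)) = ½(121.000 + 529.000) = 325.000.
Integral + boundary = 3937.00.
k=1: B_{2}/(2)! × [f^{(1)}(23) − f^{(1)}(11)] = 1/12 × (46.0000 − 22.0000) = 2.00000.
Partial sum through k=1: 3939.00.
k=2: B_{4}/(4)! × [f^{(3)}(23) − f^{(3)}(11)] = −1/720 × (0.00000 − 0.00000) = 0.00000.
Partial sum through k=2: 3939.00.
k=3: B_{6}/(6)! × [f^{(5)}(23) − f^{(5)}(11)] = 1/30240 × (0.00000 − 0.00000) = 0.00000.

S_3 ≈ 3939.00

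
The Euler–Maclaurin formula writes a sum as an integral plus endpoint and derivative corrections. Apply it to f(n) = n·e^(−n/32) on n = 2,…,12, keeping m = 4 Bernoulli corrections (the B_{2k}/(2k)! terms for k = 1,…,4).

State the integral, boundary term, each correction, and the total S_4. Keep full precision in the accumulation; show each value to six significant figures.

∫_2^12 x·e^(−x/32) dx evaluates to 54.3781.
Endpoint term: (f(2) + f(12))/2 = (1.87883 + 8.24747)/2 = 5.06315.
Running total after boundary: 59.4413.
Order-1 term: 1/12 · (0.429556 − 0.880700) = -0.0375953.
Partial sum through k=1: 59.4037.
Order-2 term: −1/720 · (0.00176185 − 0.00269485) = 1.29583e-06.
Partial sum through k=2: 59.4037.
Order-3 term: 1/30240 · (3.03146e-06 − 4.42348e-06) = -4.60324e-11.
Partial sum through k=3: 59.4037.
Order-4 term: −1/1209600 · (4.24058e-09 − 6.06960e-09) = 1.51208e-15.

S_4 ≈ 59.4037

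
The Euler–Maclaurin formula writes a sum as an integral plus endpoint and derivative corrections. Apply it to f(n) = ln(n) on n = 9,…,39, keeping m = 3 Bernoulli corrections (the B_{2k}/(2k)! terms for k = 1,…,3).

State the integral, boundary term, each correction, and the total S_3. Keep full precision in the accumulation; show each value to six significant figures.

∫_9^39 ln(x) dx evaluates to 93.1039.
Boundary: ½(f(9) + f(39)) = ½(2.19722 + 3.66356) = 2.93039.
Integral + boundary = 96.0343.
Order-1 term: 1/12 · (0.0256410 − 0.111111) = -0.00712251.
After k=1: 96.0272.
Order-2 term: −1/720 · (3.37160e-05 − 0.00274348) = 3.76357e-06.
After k=2: 96.0272.
Order-3 term: 1/30240 · (2.66004e-07 − 0.000406442) = -1.34317e-08.

S_3 ≈ 96.0272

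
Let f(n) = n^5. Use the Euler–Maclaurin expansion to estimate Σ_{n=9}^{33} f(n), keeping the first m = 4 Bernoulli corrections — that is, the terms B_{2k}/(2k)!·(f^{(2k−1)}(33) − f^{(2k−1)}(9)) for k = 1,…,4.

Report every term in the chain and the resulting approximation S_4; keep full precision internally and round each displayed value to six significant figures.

S_4 ≈ 2.35245e+08

Integral: ∫_9^33 x^5 dx = 2.15156e+08.
½[f(9) + f(33)] = ½[59049.0 + 3.91354e+07] = 1.95972e+07.
Running total after boundary: 2.34753e+08.
Order-1 term: 1/12 · (5.92960e+06 − 32805.0) = 491400.
Running total after k=1: 2.35245e+08.
Order-2 term: −1/720 · (65340.0 − 4860.00) = -84.0000.
Running total after k=2: 2.35245e+08.
Order-3 term: 1/30240 · (120.000 − 120.000) = 0.00000.
Running total after k=3: 2.35245e+08.
Order-4 term: −1/1209600 · (0.00000 − 0.00000) = 0.00000.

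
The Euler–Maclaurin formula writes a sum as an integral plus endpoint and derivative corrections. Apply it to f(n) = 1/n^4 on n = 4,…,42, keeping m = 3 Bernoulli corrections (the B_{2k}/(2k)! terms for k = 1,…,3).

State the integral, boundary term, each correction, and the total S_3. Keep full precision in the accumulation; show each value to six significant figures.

S_3 ≈ 0.00747331

Integral: ∫_4^42 1/x^4 dx = 0.00520383.
Endpoint term: (f(4) + f(42))/2 = (0.00390625 + 3.21368e-07)/2 = 0.00195329.
Integral + boundary = 0.00715712.
Order-1 term: 1/12 · (-3.06065e-08 − (-0.00390625)) = 0.000325518.
Running total after k=1: 0.00748264.
Order-2 term: −1/720 · (-5.20519e-10 − (-0.00732422)) = -1.01725e-05.
Running total after k=2: 0.00747247.
Order-3 term: 1/30240 · (-1.65244e-11 − (-0.0256348)) = 8.47711e-07.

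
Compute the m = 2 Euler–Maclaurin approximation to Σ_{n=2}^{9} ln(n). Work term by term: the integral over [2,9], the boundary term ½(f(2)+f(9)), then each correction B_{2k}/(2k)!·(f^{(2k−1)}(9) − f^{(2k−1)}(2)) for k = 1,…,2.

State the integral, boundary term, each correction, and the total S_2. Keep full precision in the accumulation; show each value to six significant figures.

S_2 ≈ 12.8018

The integral term ∫_2^9 ln(x) dx = 11.3887.
½[f(2) + f(9)] = ½[0.693147 + 2.19722] = 1.44519.
Running total after boundary: 12.8339.
Order-1 term: 1/12 · (0.111111 − 0.500000) = -0.0324074.
Running total after k=1: 12.8015.
Order-2 term: −1/720 · (0.00274348 − 0.250000) = 0.000343412.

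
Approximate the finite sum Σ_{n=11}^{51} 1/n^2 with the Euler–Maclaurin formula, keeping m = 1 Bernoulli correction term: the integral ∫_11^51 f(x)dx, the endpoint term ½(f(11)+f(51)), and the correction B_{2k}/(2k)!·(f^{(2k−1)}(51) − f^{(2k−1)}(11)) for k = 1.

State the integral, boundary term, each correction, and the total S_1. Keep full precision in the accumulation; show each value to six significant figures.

S_1 ≈ 0.0757497

Integral: ∫_11^51 1/x^2 dx = 0.0713012.
½[f(11) + f(51)] = ½[0.00826446 + 0.000384468] = 0.00432447.
So far: 0.0756257.
Correction k=1: B_{2}/2! · (f^{(1)}(51) − f^{(1)}(11)) = 1/12 · (-1.50772e-05 − (-0.00150263)) = 0.000123963.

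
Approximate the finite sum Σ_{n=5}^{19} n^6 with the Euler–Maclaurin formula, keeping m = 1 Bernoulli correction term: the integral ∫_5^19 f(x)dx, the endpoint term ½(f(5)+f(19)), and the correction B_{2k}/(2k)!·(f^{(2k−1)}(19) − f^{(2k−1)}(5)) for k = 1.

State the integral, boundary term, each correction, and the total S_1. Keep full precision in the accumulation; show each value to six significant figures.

S_1 ≈ 1.52452e+08

The integral term ∫_5^19 x^6 dx = 1.27685e+08.
½[f(5) + f(19)] = ½[15625.0 + 4.70459e+07] = 2.35308e+07.
Running total after boundary: 1.51216e+08.
k=1: B_{2}/(2)! × [f^{(1)}(19) − f^{(1)}(5)] = 1/12 × (1.48566e+07 − 18750.0) = 1.23649e+06.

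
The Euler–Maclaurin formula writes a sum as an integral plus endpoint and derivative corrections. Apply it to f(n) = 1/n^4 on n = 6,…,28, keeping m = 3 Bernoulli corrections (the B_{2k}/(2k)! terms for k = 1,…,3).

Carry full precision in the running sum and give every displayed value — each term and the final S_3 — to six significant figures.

The integral term ∫_6^28 1/x^4 dx = 0.00152803.
Boundary: ½(f(6) + f(28)) = ½(0.000771605 + 1.62693e-06) = 0.000386616.
Integral + boundary = 0.00191464.
k=1: B_{2}/(2)! × [f^{(1)}(28) − f^{(1)}(6)] = 1/12 × (-2.32418e-07 − (-0.000514403)) = 4.28476e-05.
After k=1: 0.00195749.
k=2: B_{4}/(4)! × [f^{(3)}(28) − f^{(3)}(6)] = −1/720 × (-8.89355e-09 − (-0.000428669)) = -5.95362e-07.
After k=2: 0.00195689.
k=3: B_{6}/(6)! × [f^{(5)}(28) − f^{(5)}(6)] = 1/30240 × (-6.35253e-10 − (-0.000666819)) = 2.20509e-08.

S_3 ≈ 0.00195692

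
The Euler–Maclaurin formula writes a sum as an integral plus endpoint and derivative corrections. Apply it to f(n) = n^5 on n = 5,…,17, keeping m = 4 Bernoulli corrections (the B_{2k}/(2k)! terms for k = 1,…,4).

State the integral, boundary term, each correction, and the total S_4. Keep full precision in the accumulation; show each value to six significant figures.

S_4 ≈ 4.76633e+06

Integral: ∫_5^17 x^5 dx = 4.02032e+06.
½[f(5) + f(17)] = ½[3125.00 + 1.41986e+06] = 711491.
So far: 4.73182e+06.
Order-1 term: 1/12 · (417605 − 3125.00) = 34540.0.
After k=1: 4.76636e+06.
Order-2 term: −1/720 · (17340.0 − 1500.00) = -22.0000.
After k=2: 4.76633e+06.
Order-3 term: 1/30240 · (120.000 − 120.000) = 0.00000.
After k=3: 4.76633e+06.
Order-4 term: −1/1209600 · (0.00000 − 0.00000) = 0.00000.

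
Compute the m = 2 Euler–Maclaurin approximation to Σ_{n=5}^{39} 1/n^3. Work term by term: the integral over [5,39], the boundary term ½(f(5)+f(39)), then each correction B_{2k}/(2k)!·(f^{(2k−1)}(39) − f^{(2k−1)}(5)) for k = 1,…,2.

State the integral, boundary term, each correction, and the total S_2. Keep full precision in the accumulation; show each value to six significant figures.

The integral term ∫_5^39 1/x^3 dx = 0.0196713.
Endpoint term: (f(5) + f(39))/2 = (0.00800000 + 1.68580e-05)/2 = 0.00400843.
Integral + boundary = 0.0236797.
k=1: B_{2}/(2)! × [f^{(1)}(39) − f^{(1)}(5)] = 1/12 × (-1.29677e-06 − (-0.00480000)) = 0.000399892.
After k=1: 0.0240796.
k=2: B_{4}/(4)! × [f^{(3)}(39) − f^{(3)}(5)] = −1/720 × (-1.70515e-08 − (-0.00384000)) = -5.33331e-06.

S_2 ≈ 0.0240743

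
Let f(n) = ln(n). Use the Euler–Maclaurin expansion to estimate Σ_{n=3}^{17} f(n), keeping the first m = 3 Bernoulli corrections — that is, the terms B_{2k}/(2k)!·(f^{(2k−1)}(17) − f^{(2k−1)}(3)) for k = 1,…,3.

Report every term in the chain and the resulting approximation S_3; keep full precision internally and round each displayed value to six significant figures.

S_3 ≈ 32.8119

The integral term ∫_3^17 ln(x) dx = 30.8688.
½[f(3) + f(17)] = ½[1.09861 + 2.83321] = 1.96591.
So far: 32.8347.
Correction k=1: B_{2}/2! · (f^{(1)}(17) − f^{(1)}(3)) = 1/12 · (0.0588235 − 0.333333) = -0.0228758.
After k=1: 32.8118.
Correction k=2: B_{4}/4! · (f^{(3)}(17) − f^{(3)}(3)) = −1/720 · (0.000407083 − 0.0740741) = 0.000102315.
After k=2: 32.8119.
Correction k=3: B_{6}/6! · (f^{(5)}(17) − f^{(5)}(3)) = 1/30240 · (1.69031e-05 − 0.0987654) = -3.26549e-06.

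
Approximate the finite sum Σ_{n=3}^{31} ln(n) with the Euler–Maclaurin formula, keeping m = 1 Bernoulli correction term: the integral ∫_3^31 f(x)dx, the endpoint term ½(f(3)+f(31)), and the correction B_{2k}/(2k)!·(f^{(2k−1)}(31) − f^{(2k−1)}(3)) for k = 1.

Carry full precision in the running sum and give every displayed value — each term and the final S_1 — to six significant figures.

Integral: ∫_3^31 ln(x) dx = 75.1578.
Boundary: ½(f(3) + f(31)) = ½(1.09861 + 3.43399) = 2.26630.
Integral + boundary = 77.4241.
k=1: B_{2}/(2)! × [f^{(1)}(31) − f^{(1)}(3)] = 1/12 × (0.0322581 − 0.333333) = -0.0250896.

S_1 ≈ 77.3990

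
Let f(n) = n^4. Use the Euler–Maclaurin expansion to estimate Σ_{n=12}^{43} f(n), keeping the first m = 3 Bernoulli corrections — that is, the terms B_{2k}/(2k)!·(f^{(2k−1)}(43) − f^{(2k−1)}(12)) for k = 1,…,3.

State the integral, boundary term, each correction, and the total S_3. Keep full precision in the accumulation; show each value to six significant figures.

S_3 ≈ 3.10976e+07

Integral: ∫_12^43 x^4 dx = 2.93519e+07.
½[f(12) + f(43)] = ½[20736.0 + 3.41880e+06] = 1.71977e+06.
So far: 3.10717e+07.
k=1: B_{2}/(2)! × [f^{(1)}(43) − f^{(1)}(12)] = 1/12 × (318028 − 6912.00) = 25926.3.
Partial sum through k=1: 3.10976e+07.
k=2: B_{4}/(4)! × [f^{(3)}(43) − f^{(3)}(12)] = −1/720 × (1032.00 − 288.000) = -1.03333.
Partial sum through k=2: 3.10976e+07.
k=3: B_{6}/(6)! × [f^{(5)}(43) − f^{(5)}(12)] = 1/30240 × (0.00000 − 0.00000) = 0.00000.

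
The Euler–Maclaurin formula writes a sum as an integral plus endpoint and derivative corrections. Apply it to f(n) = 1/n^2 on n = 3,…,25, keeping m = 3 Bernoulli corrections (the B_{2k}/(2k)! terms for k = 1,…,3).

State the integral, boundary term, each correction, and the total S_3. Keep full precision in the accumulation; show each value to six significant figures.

S_3 ≈ 0.355725

∫_3^25 1/x^2 dx evaluates to 0.293333.
Boundary: ½(f(3) + f(25)) = ½(0.111111 + 0.00160000) = 0.0563556.
So far: 0.349689.
Order-1 term: 1/12 · (-0.000128000 − (-0.0740741)) = 0.00616217.
After k=1: 0.355851.
Order-2 term: −1/720 · (-2.45760e-06 − (-0.0987654)) = -0.000137171.
After k=2: 0.355714.
Order-3 term: 1/30240 · (-1.17965e-07 − (-0.329218)) = 1.08868e-05.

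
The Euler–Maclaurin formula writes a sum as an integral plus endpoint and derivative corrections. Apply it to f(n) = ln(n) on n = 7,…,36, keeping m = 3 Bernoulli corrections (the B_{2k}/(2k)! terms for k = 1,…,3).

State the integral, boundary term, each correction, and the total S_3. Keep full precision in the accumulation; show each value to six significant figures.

S_3 ≈ 89.1404

∫_7^36 ln(x) dx evaluates to 86.3853.
Boundary: ½(f(7) + f(36)) = ½(1.94591 + 3.58352) = 2.76471.
So far: 89.1500.
k=1: B_{2}/(2)! × [f^{(1)}(36) − f^{(1)}(7)] = 1/12 × (0.0277778 − 0.142857) = -0.00958995.
Running total after k=1: 89.1404.
k=2: B_{4}/(4)! × [f^{(3)}(36) − f^{(3)}(7)] = −1/720 × (4.28669e-05 − 0.00583090) = 8.03894e-06.
Running total after k=2: 89.1404.
k=3: B_{6}/(6)! × [f^{(5)}(36) − f^{(5)}(7)] = 1/30240 × (3.96916e-07 − 0.00142798) = -4.72083e-08.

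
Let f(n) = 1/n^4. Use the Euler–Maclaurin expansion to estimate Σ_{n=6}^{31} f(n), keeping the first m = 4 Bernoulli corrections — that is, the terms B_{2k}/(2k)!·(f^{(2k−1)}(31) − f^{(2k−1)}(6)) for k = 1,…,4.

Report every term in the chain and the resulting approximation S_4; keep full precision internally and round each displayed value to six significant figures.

S_4 ≈ 0.00196065

The integral term ∫_6^31 1/x^4 dx = 0.00153202.
Endpoint term: (f(6) + f(31))/2 = (0.000771605 + 1.08281e-06)/2 = 0.000386344.
So far: 0.00191836.
Correction k=1: B_{2}/2! · (f^{(1)}(31) − f^{(1)}(6)) = 1/12 · (-1.39718e-07 − (-0.000514403)) = 4.28553e-05.
Partial sum through k=1: 0.00196122.
Correction k=2: B_{4}/4! · (f^{(3)}(31) − f^{(3)}(6)) = −1/720 · (-4.36164e-09 − (-0.000428669)) = -5.95368e-07.
Partial sum through k=2: 0.00196062.
Correction k=3: B_{6}/6! · (f^{(5)}(31) − f^{(5)}(6)) = 1/30240 · (-2.54164e-10 − (-0.000666819)) = 2.20509e-08.
Partial sum through k=3: 0.00196065.
Correction k=4: B_{8}/8! · (f^{(7)}(31) − f^{(7)}(6)) = −1/1209600 · (-2.38031e-11 − (-0.00166705)) = -1.37818e-09.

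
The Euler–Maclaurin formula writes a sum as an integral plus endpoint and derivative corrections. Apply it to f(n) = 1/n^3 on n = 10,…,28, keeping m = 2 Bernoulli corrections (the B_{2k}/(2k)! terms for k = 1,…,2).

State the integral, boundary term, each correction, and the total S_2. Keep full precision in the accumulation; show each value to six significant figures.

The integral term ∫_10^28 1/x^3 dx = 0.00436224.
Boundary: ½(f(10) + f(28)) = ½(0.00100000 + 4.55539e-05) = 0.000522777.
So far: 0.00488502.
k=1: B_{2}/(2)! × [f^{(1)}(28) − f^{(1)}(10)] = 1/12 × (-4.88078e-06 − (-0.000300000)) = 2.45933e-05.
Running total after k=1: 0.00490962.
k=2: B_{4}/(4)! × [f^{(3)}(28) − f^{(3)}(10)] = −1/720 × (-1.24510e-07 − (-6.00000e-05)) = -8.31604e-08.

S_2 ≈ 0.00490953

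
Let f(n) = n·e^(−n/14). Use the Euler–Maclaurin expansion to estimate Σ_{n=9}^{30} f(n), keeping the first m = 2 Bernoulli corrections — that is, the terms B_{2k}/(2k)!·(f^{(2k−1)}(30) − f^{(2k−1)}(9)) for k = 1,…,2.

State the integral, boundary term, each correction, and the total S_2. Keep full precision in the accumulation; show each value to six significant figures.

S_2 ≈ 101.134

Integral: ∫_9^30 x·e^(−x/14) dx = 97.0351.
Boundary: ½(f(9) + f(30)) = ½(4.73209 + 3.51957) = 4.12583.
Running total after boundary: 101.161.
Order-1 term: 1/12 · (-0.134079 − 0.187781) = -0.0268217.
After k=1: 101.134.
Order-2 term: −1/720 · (0.000513058 − 0.00632325) = 8.06972e-06.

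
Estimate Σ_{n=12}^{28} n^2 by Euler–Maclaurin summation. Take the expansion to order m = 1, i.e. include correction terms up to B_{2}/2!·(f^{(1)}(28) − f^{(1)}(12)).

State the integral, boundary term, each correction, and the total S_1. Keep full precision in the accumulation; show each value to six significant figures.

S_1 ≈ 7208.00

∫_12^28 x^2 dx evaluates to 6741.33.
½[f(12) + f(28)] = ½[144.000 + 784.000] = 464.000.
Integral + boundary = 7205.33.
Order-1 term: 1/12 · (56.0000 − 24.0000) = 2.66667.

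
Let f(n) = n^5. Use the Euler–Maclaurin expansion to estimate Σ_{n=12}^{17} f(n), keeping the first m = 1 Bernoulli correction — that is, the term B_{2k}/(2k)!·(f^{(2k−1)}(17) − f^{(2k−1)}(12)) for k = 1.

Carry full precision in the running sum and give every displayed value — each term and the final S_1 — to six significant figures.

S_1 ≈ 4.38577e+06

∫_12^17 x^5 dx evaluates to 3.52526e+06.
Boundary: ½(f(12) + f(17)) = ½(248832 + 1.41986e+06) = 834344.
So far: 4.35961e+06.
Correction k=1: B_{2}/2! · (f^{(1)}(17) − f^{(1)}(12)) = 1/12 · (417605 − 103680) = 26160.4.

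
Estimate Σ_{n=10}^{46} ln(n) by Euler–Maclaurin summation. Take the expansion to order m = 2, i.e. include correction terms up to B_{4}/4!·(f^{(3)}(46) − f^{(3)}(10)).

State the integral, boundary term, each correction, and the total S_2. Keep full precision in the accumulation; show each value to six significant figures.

S_2 ≈ 120.151

The integral term ∫_10^46 ln(x) dx = 117.092.
½[f(10) + f(46)] = ½[2.30259 + 3.82864] = 3.06561.
So far: 120.157.
Correction k=1: B_{2}/2! · (f^{(1)}(46) − f^{(1)}(10)) = 1/12 · (0.0217391 − 0.100000) = -0.00652174.
Partial sum through k=1: 120.151.
Correction k=2: B_{4}/4! · (f^{(3)}(46) − f^{(3)}(10)) = −1/720 · (2.05474e-05 − 0.00200000) = 2.74924e-06.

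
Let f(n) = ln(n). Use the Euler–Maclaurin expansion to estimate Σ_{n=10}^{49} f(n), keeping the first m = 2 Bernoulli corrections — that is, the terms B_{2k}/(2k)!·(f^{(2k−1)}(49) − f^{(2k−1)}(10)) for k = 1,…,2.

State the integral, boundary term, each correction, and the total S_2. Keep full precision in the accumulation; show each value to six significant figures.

S_2 ≈ 131.764

The integral term ∫_10^49 ln(x) dx = 128.673.
Boundary: ½(f(10) + f(49)) = ½(2.30259 + 3.89182) = 3.09720.
Integral + boundary = 131.771.
k=1: B_{2}/(2)! × [f^{(1)}(49) − f^{(1)}(10)] = 1/12 × (0.0204082 − 0.100000) = -0.00663265.
Partial sum through k=1: 131.764.
k=2: B_{4}/(4)! × [f^{(3)}(49) − f^{(3)}(10)] = −1/720 × (1.69997e-05 − 0.00200000) = 2.75417e-06.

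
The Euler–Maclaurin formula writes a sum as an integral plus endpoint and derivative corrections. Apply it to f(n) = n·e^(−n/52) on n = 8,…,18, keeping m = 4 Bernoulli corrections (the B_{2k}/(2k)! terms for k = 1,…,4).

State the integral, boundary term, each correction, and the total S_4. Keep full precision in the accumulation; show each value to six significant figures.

S_4 ≈ 109.925

The integral term ∫_8^18 x·e^(−x/52) dx = 100.151.
½[f(8) + f(18)] = ½[6.85923 + 12.7333] = 9.79625.
Running total after boundary: 109.947.
k=1: B_{2}/(2)! × [f^{(1)}(18) − f^{(1)}(8)] = 1/12 × (0.462533 − 0.725496) = -0.0219135.
Partial sum through k=1: 109.925.
k=2: B_{4}/(4)! × [f^{(3)}(18) − f^{(3)}(8)] = −1/720 × (0.000694283 − 0.000902479) = 2.89162e-07.
Partial sum through k=2: 109.925.
k=3: B_{6}/(6)! × [f^{(5)}(18) − f^{(5)}(8)] = 1/30240 × (4.50263e-07 − 5.68289e-07) = -3.90299e-12.
Partial sum through k=3: 109.925.
k=4: B_{8}/(8)! × [f^{(7)}(18) − f^{(7)}(8)] = −1/1209600 × (2.38078e-10 − 2.96901e-10) = 4.86300e-17.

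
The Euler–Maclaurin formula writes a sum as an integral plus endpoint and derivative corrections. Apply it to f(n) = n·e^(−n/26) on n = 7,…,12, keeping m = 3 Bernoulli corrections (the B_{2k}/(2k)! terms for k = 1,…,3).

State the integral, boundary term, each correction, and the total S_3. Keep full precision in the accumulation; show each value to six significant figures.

S_3 ≈ 39.1717

Integral: ∫_7^12 x·e^(−x/26) dx = 32.7342.
½[f(7) + f(12)] = ½[5.34777 + 7.56376] = 6.45576.
So far: 39.1900.
Order-1 term: 1/12 · (0.339399 − 0.558284) = -0.0182403.
Partial sum through k=1: 39.1717.
Order-2 term: −1/720 · (0.00236690 − 0.00308612) = 9.98914e-07.
Partial sum through k=2: 39.1717.
Order-3 term: 1/30240 · (6.25996e-06 − 7.90884e-06) = -5.45265e-11.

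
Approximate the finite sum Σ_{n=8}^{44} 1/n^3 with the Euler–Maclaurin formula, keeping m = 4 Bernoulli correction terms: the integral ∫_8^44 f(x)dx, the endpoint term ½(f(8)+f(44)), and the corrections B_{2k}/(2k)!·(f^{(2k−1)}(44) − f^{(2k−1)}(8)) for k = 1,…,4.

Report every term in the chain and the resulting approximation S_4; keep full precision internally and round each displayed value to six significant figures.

∫_8^44 1/x^3 dx evaluates to 0.00755424.
Boundary: ½(f(8) + f(44)) = ½(0.00195312 + 1.17393e-05) = 0.000982432.
Running total after boundary: 0.00853667.
k=1: B_{2}/(2)! × [f^{(1)}(44) − f^{(1)}(8)] = 1/12 × (-8.00406e-07 − (-0.000732422)) = 6.09685e-05.
After k=1: 0.00859764.
k=2: B_{4}/(4)! × [f^{(3)}(44) − f^{(3)}(8)] = −1/720 × (-8.26866e-09 − (-0.000228882)) = -3.17880e-07.
After k=2: 0.00859732.
k=3: B_{6}/(6)! × [f^{(5)}(44) − f^{(5)}(8)] = 1/30240 × (-1.79382e-10 − (-0.000150204)) = 4.96705e-09.
After k=3: 0.00859732.
k=4: B_{8}/(8)! × [f^{(7)}(44) − f^{(7)}(8)] = −1/1209600 × (-6.67124e-12 − (-0.000168979)) = -1.39698e-10.

S_4 ≈ 0.00859732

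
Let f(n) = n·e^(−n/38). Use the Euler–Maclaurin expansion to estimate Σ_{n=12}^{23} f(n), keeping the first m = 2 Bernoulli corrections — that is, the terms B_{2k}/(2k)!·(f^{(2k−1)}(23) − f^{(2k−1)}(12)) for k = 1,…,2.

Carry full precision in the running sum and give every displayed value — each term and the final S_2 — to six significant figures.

∫_12^23 x·e^(−x/38) dx evaluates to 120.037.
½[f(12) + f(23)] = ½[8.75056 + 12.5564] = 10.6535.
Integral + boundary = 130.691.
Order-1 term: 1/12 · (0.215499 − 0.498935) = -0.0236197.
After k=1: 130.667.
Order-2 term: −1/720 · (0.000905374 − 0.00135551) = 6.25193e-07.

S_2 ≈ 130.667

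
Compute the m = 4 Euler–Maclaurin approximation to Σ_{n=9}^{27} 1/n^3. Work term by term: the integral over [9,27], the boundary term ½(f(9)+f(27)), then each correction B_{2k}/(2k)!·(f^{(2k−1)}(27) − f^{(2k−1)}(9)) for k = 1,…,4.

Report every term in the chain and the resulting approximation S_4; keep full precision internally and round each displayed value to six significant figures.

S_4 ≈ 0.00623572

Integral: ∫_9^27 1/x^3 dx = 0.00548697.
Boundary: ½(f(9) + f(27)) = ½(0.00137174 + 5.08053e-05) = 0.000711274.
Running total after boundary: 0.00619824.
Correction k=1: B_{2}/2! · (f^{(1)}(27) − f^{(1)}(9)) = 1/12 · (-5.64503e-06 − (-0.000457247)) = 3.76335e-05.
Running total after k=1: 0.00623588.
Correction k=2: B_{4}/4! · (f^{(3)}(27) − f^{(3)}(9)) = −1/720 · (-1.54870e-07 − (-0.000112901)) = -1.56591e-07.
Running total after k=2: 0.00623572.
Correction k=3: B_{6}/6! · (f^{(5)}(27) − f^{(5)}(9)) = 1/30240 · (-8.92258e-09 − (-5.85410e-05)) = 1.93559e-09.
Running total after k=3: 0.00623572.
Correction k=4: B_{8}/8! · (f^{(7)}(27) − f^{(7)}(9)) = −1/1209600 · (-8.81242e-10 − (-5.20365e-05)) = -4.30189e-11.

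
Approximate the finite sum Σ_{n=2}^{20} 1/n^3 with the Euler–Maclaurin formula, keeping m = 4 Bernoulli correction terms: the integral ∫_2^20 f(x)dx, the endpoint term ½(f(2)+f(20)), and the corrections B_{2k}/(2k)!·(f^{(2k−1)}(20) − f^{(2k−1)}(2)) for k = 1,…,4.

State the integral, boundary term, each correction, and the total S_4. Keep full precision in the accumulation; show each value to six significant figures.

S_4 ≈ 0.200813

The integral term ∫_2^20 1/x^3 dx = 0.123750.
Endpoint term: (f(2) + f(20))/2 = (0.125000 + 0.000125000)/2 = 0.0625625.
Running total after boundary: 0.186312.
k=1: B_{2}/(2)! × [f^{(1)}(20) − f^{(1)}(2)] = 1/12 × (-1.87500e-05 − (-0.187500)) = 0.0156234.
Running total after k=1: 0.201936.
k=2: B_{4}/(4)! × [f^{(3)}(20) − f^{(3)}(2)] = −1/720 × (-9.37500e-07 − (-0.937500)) = -0.00130208.
Running total after k=2: 0.200634.
k=3: B_{6}/(6)! × [f^{(5)}(20) − f^{(5)}(2)] = 1/30240 × (-9.84375e-08 − (-9.84375)) = 0.000325521.
Running total after k=3: 0.200959.
k=4: B_{8}/(8)! × [f^{(7)}(20) − f^{(7)}(2)] = −1/1209600 × (-1.77188e-08 − (-177.188)) = -0.000146484.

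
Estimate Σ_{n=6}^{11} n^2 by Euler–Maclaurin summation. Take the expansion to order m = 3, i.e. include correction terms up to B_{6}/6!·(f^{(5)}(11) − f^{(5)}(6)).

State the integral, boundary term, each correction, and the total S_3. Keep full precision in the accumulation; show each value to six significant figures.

Integral: ∫_6^11 x^2 dx = 371.667.
Boundary: ½(f(6) + f(11)) = ½(36.0000 + 121.000) = 78.5000.
So far: 450.167.
Correction k=1: B_{2}/2! · (f^{(1)}(11) − f^{(1)}(6)) = 1/12 · (22.0000 − 12.0000) = 0.833333.
Partial sum through k=1: 451.000.
Correction k=2: B_{4}/4! · (f^{(3)}(11) − f^{(3)}(6)) = −1/720 · (0.00000 − 0.00000) = 0.00000.
Partial sum through k=2: 451.000.
Correction k=3: B_{6}/6! · (f^{(5)}(11) − f^{(5)}(6)) = 1/30240 · (0.00000 − 0.00000) = 0.00000.

S_3 ≈ 451.000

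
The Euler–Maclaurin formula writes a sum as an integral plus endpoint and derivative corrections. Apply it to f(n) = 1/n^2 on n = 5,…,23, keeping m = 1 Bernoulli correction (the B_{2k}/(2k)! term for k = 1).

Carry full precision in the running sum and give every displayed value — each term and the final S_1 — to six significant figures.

S_1 ≈ 0.178787

∫_5^23 1/x^2 dx evaluates to 0.156522.
Boundary: ½(f(5) + f(23)) = ½(0.0400000 + 0.00189036) = 0.0209452.
So far: 0.177467.
Order-1 term: 1/12 · (-0.000164379 − (-0.0160000)) = 0.00131964.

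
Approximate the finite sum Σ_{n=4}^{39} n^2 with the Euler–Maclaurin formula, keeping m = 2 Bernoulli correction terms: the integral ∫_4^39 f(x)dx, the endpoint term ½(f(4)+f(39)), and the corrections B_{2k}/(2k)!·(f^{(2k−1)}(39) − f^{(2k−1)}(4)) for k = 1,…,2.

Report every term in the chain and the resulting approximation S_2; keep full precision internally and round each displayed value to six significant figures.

S_2 ≈ 20526.0

The integral term ∫_4^39 x^2 dx = 19751.7.
½[f(4) + f(39)] = ½[16.0000 + 1521.00] = 768.500.
Integral + boundary = 20520.2.
Correction k=1: B_{2}/2! · (f^{(1)}(39) − f^{(1)}(4)) = 1/12 · (78.0000 − 8.00000) = 5.83333.
After k=1: 20526.0.
Correction k=2: B_{4}/4! · (f^{(3)}(39) − f^{(3)}(4)) = −1/720 · (0.00000 − 0.00000) = 0.00000.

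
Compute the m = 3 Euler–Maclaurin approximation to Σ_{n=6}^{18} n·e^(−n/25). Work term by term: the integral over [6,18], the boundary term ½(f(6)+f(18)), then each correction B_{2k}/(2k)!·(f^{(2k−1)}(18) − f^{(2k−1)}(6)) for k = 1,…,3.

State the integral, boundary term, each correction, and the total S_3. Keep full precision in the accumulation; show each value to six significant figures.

The integral term ∫_6^18 x·e^(−x/25) dx = 86.3779.
Endpoint term: (f(6) + f(18))/2 = (4.71977 + 8.76154)/2 = 6.74065.
Running total after boundary: 93.1186.
k=1: B_{2}/(2)! × [f^{(1)}(18) − f^{(1)}(6)] = 1/12 × (0.136291 − 0.597837) = -0.0384622.
Partial sum through k=1: 93.0801.
k=2: B_{4}/(4)! × [f^{(3)}(18) − f^{(3)}(6)] = −1/720 × (0.00177567 − 0.00347375) = 2.35844e-06.
Partial sum through k=2: 93.0801.
k=3: B_{6}/(6)! × [f^{(5)}(18) − f^{(5)}(6)] = 1/30240 × (5.33325e-06 − 9.58553e-06) = -1.40618e-10.

S_3 ≈ 93.0801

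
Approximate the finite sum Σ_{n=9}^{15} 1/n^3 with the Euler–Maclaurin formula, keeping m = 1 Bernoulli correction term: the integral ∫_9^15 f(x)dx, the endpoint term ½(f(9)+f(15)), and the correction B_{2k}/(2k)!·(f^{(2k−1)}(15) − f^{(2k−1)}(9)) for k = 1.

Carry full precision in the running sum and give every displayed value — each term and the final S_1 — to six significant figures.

S_1 ≈ 0.00481780

The integral term ∫_9^15 1/x^3 dx = 0.00395062.
½[f(9) + f(15)] = ½[0.00137174 + 0.000296296] = 0.000834019.
Integral + boundary = 0.00478464.
k=1: B_{2}/(2)! × [f^{(1)}(15) − f^{(1)}(9)] = 1/12 × (-5.92593e-05 − (-0.000457247)) = 3.31657e-05.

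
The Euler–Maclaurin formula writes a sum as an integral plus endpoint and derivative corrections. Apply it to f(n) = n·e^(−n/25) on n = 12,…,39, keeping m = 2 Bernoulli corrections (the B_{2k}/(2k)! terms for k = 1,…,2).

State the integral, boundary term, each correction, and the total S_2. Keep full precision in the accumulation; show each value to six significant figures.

The integral term ∫_12^39 x·e^(−x/25) dx = 236.157.
Boundary: ½(f(12) + f(39)) = ½(7.42540 + 8.19531) = 7.81035.
So far: 243.967.
Order-1 term: 1/12 · (-0.117676 − 0.321767) = -0.0366203.
Partial sum through k=1: 243.931.
Order-2 term: −1/720 · (0.000484154 − 0.00249493) = 2.79275e-06.

S_2 ≈ 243.931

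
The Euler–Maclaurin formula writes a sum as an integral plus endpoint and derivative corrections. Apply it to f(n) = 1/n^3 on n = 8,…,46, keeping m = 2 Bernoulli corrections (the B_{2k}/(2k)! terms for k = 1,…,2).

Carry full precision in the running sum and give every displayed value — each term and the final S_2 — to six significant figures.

S_2 ≈ 0.00861857

∫_8^46 1/x^3 dx evaluates to 0.00757621.
Boundary: ½(f(8) + f(46)) = ½(0.00195312 + 1.02737e-05) = 0.000981699.
So far: 0.00855790.
k=1: B_{2}/(2)! × [f^{(1)}(46) − f^{(1)}(8)] = 1/12 × (-6.70023e-07 − (-0.000732422)) = 6.09793e-05.
After k=1: 0.00861888.
k=2: B_{4}/(4)! × [f^{(3)}(46) − f^{(3)}(8)] = −1/720 × (-6.33292e-09 − (-0.000228882)) = -3.17883e-07.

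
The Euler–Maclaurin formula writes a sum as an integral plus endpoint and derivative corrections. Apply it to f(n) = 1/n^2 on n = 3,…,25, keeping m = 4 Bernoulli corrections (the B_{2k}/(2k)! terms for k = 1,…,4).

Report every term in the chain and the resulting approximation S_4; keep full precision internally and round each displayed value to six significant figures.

The integral term ∫_3^25 1/x^2 dx = 0.293333.
½[f(3) + f(25)] = ½[0.111111 + 0.00160000] = 0.0563556.
Integral + boundary = 0.349689.
k=1: B_{2}/(2)! × [f^{(1)}(25) − f^{(1)}(3)] = 1/12 × (-0.000128000 − (-0.0740741)) = 0.00616217.
After k=1: 0.355851.
k=2: B_{4}/(4)! × [f^{(3)}(25) − f^{(3)}(3)] = −1/720 × (-2.45760e-06 − (-0.0987654)) = -0.000137171.
After k=2: 0.355714.
k=3: B_{6}/(6)! × [f^{(5)}(25) − f^{(5)}(3)] = 1/30240 × (-1.17965e-07 − (-0.329218)) = 1.08868e-05.
After k=3: 0.355725.
k=4: B_{8}/(8)! × [f^{(7)}(25) − f^{(7)}(3)] = −1/1209600 × (-1.05696e-08 − (-2.04847)) = -1.69351e-06.

S_4 ≈ 0.355723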